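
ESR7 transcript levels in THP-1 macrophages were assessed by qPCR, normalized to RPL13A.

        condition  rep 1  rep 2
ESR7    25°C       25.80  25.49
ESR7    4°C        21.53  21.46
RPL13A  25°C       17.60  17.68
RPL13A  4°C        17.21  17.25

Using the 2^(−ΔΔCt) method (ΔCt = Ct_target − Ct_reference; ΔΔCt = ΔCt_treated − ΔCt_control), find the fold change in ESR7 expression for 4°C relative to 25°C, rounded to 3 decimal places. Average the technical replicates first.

Mean Ct: ESR7 25°C 25.645; ESR7 4°C 21.495; RPL13A 25°C 17.640; RPL13A 4°C 17.230
ΔCt(25°C) = 25.645 − 17.640 = 8.005
ΔCt(4°C) = 21.495 − 17.230 = 4.265
ΔΔCt = 4.265 − 8.005 = -3.740
Fold change = 2^(−(-3.740)) = 2^3.740 = 13.3614

13.361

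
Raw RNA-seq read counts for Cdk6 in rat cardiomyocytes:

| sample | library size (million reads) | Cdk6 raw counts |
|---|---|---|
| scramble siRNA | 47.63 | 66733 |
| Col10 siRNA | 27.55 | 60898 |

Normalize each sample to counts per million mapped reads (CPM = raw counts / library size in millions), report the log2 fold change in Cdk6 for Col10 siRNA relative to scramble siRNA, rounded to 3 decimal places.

0.658

CPM(scramble siRNA) = 66733 / 47.63 = 1401.0708
CPM(Col10 siRNA) = 60898 / 27.55 = 2210.4537
Fold change = 2210.4537 / 1401.0708 = 1.57769
log2(1.57769) = 0.6578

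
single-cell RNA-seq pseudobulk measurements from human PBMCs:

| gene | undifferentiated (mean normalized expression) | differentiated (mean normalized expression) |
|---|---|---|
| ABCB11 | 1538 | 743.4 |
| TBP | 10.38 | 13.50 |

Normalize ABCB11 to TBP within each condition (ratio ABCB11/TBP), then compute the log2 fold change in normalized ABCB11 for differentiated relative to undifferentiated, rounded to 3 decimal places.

-1.428

ABCB11/TBP (undifferentiated) = 1538 / 10.38 = 148.17
ABCB11/TBP (differentiated) = 743.4 / 13.50 = 55.067
Fold change = 55.067 / 148.17 = 0.3716
log2(0.3716) = -1.4280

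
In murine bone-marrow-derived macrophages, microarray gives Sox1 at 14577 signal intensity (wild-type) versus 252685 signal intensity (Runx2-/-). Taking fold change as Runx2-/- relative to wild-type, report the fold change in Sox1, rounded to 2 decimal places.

17.33

Fold change = 252685 / 14577 = 17.334
Sox1 is upregulated.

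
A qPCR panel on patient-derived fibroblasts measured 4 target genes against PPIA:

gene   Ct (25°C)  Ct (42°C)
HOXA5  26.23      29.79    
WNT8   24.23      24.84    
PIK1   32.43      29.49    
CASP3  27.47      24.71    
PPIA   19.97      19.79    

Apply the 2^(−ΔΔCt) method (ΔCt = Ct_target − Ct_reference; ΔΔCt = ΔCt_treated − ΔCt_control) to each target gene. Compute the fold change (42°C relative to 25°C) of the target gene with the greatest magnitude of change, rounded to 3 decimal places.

0.075

HOXA5: ΔΔCt = (29.79−19.79) − (26.23−19.97) = 10.00 − 6.26 = 3.74; fold change = 2^-3.74 = 0.075
WNT8: ΔΔCt = (24.84−19.79) − (24.23−19.97) = 5.05 − 4.26 = 0.79; fold change = 2^-0.79 = 0.578
PIK1: ΔΔCt = (29.49−19.79) − (32.43−19.97) = 9.70 − 12.46 = -2.76; fold change = 2^2.76 = 6.774
CASP3: ΔΔCt = (24.71−19.79) − (27.47−19.97) = 4.92 − 7.50 = -2.58; fold change = 2^2.58 = 5.979
HOXA5 has the largest |ΔΔCt| = 3.74.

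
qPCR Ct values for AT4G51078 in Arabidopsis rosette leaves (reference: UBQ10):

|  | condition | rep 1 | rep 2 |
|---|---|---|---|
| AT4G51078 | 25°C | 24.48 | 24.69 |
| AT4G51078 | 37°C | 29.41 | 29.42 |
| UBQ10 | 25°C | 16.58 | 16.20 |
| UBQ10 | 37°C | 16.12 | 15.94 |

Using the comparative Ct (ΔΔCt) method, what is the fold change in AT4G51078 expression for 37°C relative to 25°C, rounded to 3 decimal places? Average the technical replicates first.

Mean Ct: AT4G51078 25°C 24.585; AT4G51078 37°C 29.415; UBQ10 25°C 16.390; UBQ10 37°C 16.030
ΔCt(25°C) = 24.585 − 16.390 = 8.195
ΔCt(37°C) = 29.415 − 16.030 = 13.385
ΔΔCt = 13.385 − 8.195 = 5.190
Fold change = 2^(−5.190) = 0.0274

0.027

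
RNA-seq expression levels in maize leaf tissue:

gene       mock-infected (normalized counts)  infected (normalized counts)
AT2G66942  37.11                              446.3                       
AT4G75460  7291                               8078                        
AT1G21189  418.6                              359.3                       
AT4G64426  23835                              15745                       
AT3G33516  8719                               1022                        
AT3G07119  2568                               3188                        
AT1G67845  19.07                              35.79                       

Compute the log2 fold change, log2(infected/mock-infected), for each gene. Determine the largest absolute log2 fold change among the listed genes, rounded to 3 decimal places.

log2(446.3/37.11) = 3.588  (AT2G66942)
log2(8078/7291) = 0.148  (AT4G75460)
log2(359.3/418.6) = -0.220  (AT1G21189)
log2(15745/23835) = -0.598  (AT4G64426)
log2(1022/8719) = -3.093  (AT3G33516)
log2(3188/2568) = 0.312  (AT3G07119)
log2(35.79/19.07) = 0.908  (AT1G67845)
The largest magnitude belongs to AT2G66942.

3.588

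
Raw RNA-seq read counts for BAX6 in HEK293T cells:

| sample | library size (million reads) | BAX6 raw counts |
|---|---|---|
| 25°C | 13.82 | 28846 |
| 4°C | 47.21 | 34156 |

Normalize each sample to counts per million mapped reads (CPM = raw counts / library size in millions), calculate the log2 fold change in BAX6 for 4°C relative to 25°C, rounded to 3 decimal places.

CPM(25°C) = 28846 / 13.82 = 2087.2648
CPM(4°C) = 34156 / 47.21 = 723.4908
Fold change = 723.4908 / 2087.2648 = 0.34662
log2(0.34662) = -1.5286

-1.529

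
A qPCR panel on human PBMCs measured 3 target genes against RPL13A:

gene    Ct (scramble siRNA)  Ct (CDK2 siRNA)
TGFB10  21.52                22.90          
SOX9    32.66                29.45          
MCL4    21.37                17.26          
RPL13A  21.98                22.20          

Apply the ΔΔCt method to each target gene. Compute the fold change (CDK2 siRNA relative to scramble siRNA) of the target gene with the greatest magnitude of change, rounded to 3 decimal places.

TGFB10: ΔΔCt = (22.90−22.20) − (21.52−21.98) = 0.70 − (-0.46) = 1.16; fold change = 2^-1.16 = 0.448
SOX9: ΔΔCt = (29.45−22.20) − (32.66−21.98) = 7.25 − 10.68 = -3.43; fold change = 2^3.43 = 10.778
MCL4: ΔΔCt = (17.26−22.20) − (21.37−21.98) = -4.94 − (-0.61) = -4.33; fold change = 2^4.33 = 20.112
MCL4 has the largest |ΔΔCt| = 4.33.

20.112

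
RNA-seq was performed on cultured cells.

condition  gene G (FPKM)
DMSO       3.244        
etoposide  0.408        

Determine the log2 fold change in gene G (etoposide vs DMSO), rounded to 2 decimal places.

-2.99

Fold change = 0.408 / 3.244 = 0.1258
log2(0.1258) = -2.991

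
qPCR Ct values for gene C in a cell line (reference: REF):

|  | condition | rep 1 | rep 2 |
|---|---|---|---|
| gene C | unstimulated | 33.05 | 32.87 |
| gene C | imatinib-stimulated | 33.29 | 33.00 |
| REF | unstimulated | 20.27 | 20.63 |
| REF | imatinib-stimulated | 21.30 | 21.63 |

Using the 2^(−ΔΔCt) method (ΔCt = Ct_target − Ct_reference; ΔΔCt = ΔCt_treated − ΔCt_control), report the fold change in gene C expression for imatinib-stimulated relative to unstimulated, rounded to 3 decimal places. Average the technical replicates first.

Mean Ct: gene C unstimulated 32.960; gene C imatinib-stimulated 33.145; REF unstimulated 20.450; REF imatinib-stimulated 21.465
ΔCt(unstimulated) = 32.960 − 20.450 = 12.510
ΔCt(imatinib-stimulated) = 33.145 − 21.465 = 11.680
ΔΔCt = 11.680 − 12.510 = -0.830
Fold change = 2^(−(-0.830)) = 2^0.830 = 1.7777

1.778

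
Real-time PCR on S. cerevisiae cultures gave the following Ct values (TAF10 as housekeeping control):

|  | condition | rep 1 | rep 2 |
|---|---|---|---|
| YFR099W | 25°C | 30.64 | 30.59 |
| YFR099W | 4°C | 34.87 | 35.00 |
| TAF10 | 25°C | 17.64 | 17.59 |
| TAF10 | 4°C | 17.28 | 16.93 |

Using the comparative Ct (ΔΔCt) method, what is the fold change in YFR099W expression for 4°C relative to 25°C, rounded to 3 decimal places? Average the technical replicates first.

Mean Ct: YFR099W 25°C 30.615; YFR099W 4°C 34.935; TAF10 25°C 17.615; TAF10 4°C 17.105
ΔCt(25°C) = 30.615 − 17.615 = 13.000
ΔCt(4°C) = 34.935 − 17.105 = 17.830
ΔΔCt = 17.830 − 13.000 = 4.830
Fold change = 2^(−4.830) = 0.0352

0.035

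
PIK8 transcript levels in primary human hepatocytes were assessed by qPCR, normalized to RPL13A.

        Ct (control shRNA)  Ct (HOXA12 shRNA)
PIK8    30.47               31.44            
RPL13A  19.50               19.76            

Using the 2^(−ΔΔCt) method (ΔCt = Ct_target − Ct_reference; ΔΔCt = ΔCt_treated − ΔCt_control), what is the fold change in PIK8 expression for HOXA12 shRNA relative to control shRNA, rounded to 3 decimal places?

0.611

ΔCt(control shRNA) = 30.470 − 19.500 = 10.970
ΔCt(HOXA12 shRNA) = 31.440 − 19.760 = 11.680
ΔΔCt = 11.680 − 10.970 = 0.710
Fold change = 2^(−0.710) = 0.6113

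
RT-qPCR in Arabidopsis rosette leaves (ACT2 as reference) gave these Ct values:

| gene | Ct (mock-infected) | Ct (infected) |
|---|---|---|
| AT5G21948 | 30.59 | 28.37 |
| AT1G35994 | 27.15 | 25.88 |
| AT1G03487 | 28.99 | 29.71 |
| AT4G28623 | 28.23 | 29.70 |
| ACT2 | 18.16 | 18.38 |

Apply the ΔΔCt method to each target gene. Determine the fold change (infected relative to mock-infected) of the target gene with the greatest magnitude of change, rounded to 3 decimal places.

AT5G21948: ΔΔCt = (28.37−18.38) − (30.59−18.16) = 9.99 − 12.43 = -2.44; fold change = 2^2.44 = 5.426
AT1G35994: ΔΔCt = (25.88−18.38) − (27.15−18.16) = 7.50 − 8.99 = -1.49; fold change = 2^1.49 = 2.809
AT1G03487: ΔΔCt = (29.71−18.38) − (28.99−18.16) = 11.33 − 10.83 = 0.50; fold change = 2^-0.50 = 0.707
AT4G28623: ΔΔCt = (29.70−18.38) − (28.23−18.16) = 11.32 − 10.07 = 1.25; fold change = 2^-1.25 = 0.420
AT5G21948 has the largest |ΔΔCt| = 2.44.

5.426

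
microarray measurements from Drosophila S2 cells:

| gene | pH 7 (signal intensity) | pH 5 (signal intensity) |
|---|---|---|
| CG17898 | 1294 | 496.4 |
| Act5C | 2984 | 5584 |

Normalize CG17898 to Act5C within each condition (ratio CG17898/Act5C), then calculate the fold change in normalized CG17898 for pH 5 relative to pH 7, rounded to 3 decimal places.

CG17898/Act5C (pH 7) = 1294 / 2984 = 0.43365
CG17898/Act5C (pH 5) = 496.4 / 5584 = 0.088897
Fold change = 0.088897 / 0.43365 = 0.2050

0.205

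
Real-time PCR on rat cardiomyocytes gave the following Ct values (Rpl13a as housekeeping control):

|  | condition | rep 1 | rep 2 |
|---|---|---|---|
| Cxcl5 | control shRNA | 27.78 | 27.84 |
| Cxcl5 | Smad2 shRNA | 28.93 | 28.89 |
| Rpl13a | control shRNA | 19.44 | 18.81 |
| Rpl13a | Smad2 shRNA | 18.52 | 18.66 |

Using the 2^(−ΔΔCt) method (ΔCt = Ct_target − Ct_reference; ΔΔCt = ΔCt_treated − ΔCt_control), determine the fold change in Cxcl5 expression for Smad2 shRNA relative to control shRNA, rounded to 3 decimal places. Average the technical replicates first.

Mean Ct: Cxcl5 control shRNA 27.810; Cxcl5 Smad2 shRNA 28.910; Rpl13a control shRNA 19.125; Rpl13a Smad2 shRNA 18.590
ΔCt(control shRNA) = 27.810 − 19.125 = 8.685
ΔCt(Smad2 shRNA) = 28.910 − 18.590 = 10.320
ΔΔCt = 10.320 − 8.685 = 1.635
Fold change = 2^(−1.635) = 0.3220

0.322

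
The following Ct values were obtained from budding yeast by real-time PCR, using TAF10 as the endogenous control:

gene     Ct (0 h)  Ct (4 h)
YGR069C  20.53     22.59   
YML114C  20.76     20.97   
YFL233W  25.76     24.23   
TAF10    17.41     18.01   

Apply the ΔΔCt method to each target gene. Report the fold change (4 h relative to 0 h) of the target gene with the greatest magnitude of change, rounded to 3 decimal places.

4.377

YGR069C: ΔΔCt = (22.59−18.01) − (20.53−17.41) = 4.58 − 3.12 = 1.46; fold change = 2^-1.46 = 0.363
YML114C: ΔΔCt = (20.97−18.01) − (20.76−17.41) = 2.96 − 3.35 = -0.39; fold change = 2^0.39 = 1.310
YFL233W: ΔΔCt = (24.23−18.01) − (25.76−17.41) = 6.22 − 8.35 = -2.13; fold change = 2^2.13 = 4.377
YFL233W has the largest |ΔΔCt| = 2.13.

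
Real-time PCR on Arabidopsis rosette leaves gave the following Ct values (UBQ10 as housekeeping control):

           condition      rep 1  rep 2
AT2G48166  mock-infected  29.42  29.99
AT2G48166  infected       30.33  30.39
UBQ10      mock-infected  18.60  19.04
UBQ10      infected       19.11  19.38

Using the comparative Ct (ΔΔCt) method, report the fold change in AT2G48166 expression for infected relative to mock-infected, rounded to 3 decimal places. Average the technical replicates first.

Mean Ct: AT2G48166 mock-infected 29.705; AT2G48166 infected 30.360; UBQ10 mock-infected 18.820; UBQ10 infected 19.245
ΔCt(mock-infected) = 29.705 − 18.820 = 10.885
ΔCt(infected) = 30.360 − 19.245 = 11.115
ΔΔCt = 11.115 − 10.885 = 0.230
Fold change = 2^(−0.230) = 0.8526

0.853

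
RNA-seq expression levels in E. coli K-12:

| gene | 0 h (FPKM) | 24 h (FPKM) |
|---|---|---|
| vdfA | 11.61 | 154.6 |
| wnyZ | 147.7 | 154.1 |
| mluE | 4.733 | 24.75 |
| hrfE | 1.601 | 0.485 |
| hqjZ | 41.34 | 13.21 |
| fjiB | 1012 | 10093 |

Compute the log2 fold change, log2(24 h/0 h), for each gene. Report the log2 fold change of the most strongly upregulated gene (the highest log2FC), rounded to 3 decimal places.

log2(154.6/11.61) = 3.735  (vdfA)
log2(154.1/147.7) = 0.061  (wnyZ)
log2(24.75/4.733) = 2.387  (mluE)
log2(0.485/1.601) = -1.723  (hrfE)
log2(13.21/41.34) = -1.646  (hqjZ)
log2(10093/1012) = 3.318  (fjiB)
vdfA is most strongly upregulated.

3.735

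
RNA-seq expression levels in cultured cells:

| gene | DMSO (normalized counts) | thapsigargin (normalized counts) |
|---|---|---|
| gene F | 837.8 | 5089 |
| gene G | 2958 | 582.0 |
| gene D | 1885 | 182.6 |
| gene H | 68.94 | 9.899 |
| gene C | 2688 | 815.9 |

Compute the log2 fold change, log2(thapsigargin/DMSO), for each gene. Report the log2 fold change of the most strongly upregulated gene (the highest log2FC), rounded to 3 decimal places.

log2(5089/837.8) = 2.603  (gene F)
log2(582.0/2958) = -2.346  (gene G)
log2(182.6/1885) = -3.368  (gene D)
log2(9.899/68.94) = -2.800  (gene H)
log2(815.9/2688) = -1.720  (gene C)
gene F is most strongly upregulated.

2.603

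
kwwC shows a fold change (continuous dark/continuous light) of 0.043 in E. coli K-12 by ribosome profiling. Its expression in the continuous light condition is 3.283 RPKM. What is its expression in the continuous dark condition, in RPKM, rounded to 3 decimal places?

0.141

continuous dark expression = 3.283 × 0.043 = 0.141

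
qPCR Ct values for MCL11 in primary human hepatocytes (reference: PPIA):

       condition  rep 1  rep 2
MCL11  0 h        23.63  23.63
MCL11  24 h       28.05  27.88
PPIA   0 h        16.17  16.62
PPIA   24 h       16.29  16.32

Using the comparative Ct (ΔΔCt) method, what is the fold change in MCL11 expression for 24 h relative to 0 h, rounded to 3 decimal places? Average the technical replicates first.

0.047

Mean Ct: MCL11 0 h 23.630; MCL11 24 h 27.965; PPIA 0 h 16.395; PPIA 24 h 16.305
ΔCt(0 h) = 23.630 − 16.395 = 7.235
ΔCt(24 h) = 27.965 − 16.305 = 11.660
ΔΔCt = 11.660 − 7.235 = 4.425
Fold change = 2^(−4.425) = 0.0466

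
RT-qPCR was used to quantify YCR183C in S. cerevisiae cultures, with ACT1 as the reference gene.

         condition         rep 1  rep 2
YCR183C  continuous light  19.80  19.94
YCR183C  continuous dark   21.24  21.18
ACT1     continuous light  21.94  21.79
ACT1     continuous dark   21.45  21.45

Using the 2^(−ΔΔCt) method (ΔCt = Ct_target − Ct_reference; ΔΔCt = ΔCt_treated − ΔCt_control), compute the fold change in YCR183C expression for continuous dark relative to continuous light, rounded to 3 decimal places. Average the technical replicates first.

Mean Ct: YCR183C continuous light 19.870; YCR183C continuous dark 21.210; ACT1 continuous light 21.865; ACT1 continuous dark 21.450
ΔCt(continuous light) = 19.870 − 21.865 = -1.995
ΔCt(continuous dark) = 21.210 − 21.450 = -0.240
ΔΔCt = -0.240 − (-1.995) = 1.755
Fold change = 2^(−1.755) = 0.2963

0.296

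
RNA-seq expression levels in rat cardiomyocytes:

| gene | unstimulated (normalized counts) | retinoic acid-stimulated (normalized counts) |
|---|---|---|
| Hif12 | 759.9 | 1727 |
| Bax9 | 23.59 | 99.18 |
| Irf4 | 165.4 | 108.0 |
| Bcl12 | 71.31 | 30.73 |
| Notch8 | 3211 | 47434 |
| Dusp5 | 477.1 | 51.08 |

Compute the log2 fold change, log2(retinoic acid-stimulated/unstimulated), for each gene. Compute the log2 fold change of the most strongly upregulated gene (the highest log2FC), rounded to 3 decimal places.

log2(1727/759.9) = 1.184  (Hif12)
log2(99.18/23.59) = 2.072  (Bax9)
log2(108.0/165.4) = -0.615  (Irf4)
log2(30.73/71.31) = -1.214  (Bcl12)
log2(47434/3211) = 3.885  (Notch8)
log2(51.08/477.1) = -3.223  (Dusp5)
Notch8 is most strongly upregulated.

3.885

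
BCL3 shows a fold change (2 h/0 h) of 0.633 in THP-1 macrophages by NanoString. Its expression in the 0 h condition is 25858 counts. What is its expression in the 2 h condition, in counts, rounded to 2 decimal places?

16368.11

2 h expression = 25858 × 0.633 = 16368.11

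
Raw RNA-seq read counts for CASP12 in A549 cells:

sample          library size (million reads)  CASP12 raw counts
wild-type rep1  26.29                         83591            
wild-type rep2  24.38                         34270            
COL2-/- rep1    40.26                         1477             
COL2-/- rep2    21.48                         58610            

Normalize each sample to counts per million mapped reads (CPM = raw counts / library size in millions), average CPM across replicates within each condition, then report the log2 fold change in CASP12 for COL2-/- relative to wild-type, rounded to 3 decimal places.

CPM(wild-type rep1) = 83591 / 26.29 = 3179.5740
CPM(wild-type rep2) = 34270 / 24.38 = 1405.6604
CPM(COL2-/- rep1) = 1477 / 40.26 = 36.6865
CPM(COL2-/- rep2) = 58610 / 21.48 = 2728.5847
mean CPM(wild-type) = 2292.6172; mean CPM(COL2-/-) = 1382.6356
Fold change = 1382.6356 / 2292.6172 = 0.60308
log2(0.60308) = -0.7296

-0.730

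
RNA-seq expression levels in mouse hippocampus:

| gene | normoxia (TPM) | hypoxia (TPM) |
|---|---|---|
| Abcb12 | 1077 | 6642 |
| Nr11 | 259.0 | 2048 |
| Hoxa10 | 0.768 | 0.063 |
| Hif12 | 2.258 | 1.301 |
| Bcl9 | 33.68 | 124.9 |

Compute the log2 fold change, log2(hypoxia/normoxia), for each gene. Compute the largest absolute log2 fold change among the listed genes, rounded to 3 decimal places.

log2(6642/1077) = 2.625  (Abcb12)
log2(2048/259.0) = 2.983  (Nr11)
log2(0.063/0.768) = -3.608  (Hoxa10)
log2(1.301/2.258) = -0.795  (Hif12)
log2(124.9/33.68) = 1.891  (Bcl9)
The largest magnitude belongs to Hoxa10.

3.608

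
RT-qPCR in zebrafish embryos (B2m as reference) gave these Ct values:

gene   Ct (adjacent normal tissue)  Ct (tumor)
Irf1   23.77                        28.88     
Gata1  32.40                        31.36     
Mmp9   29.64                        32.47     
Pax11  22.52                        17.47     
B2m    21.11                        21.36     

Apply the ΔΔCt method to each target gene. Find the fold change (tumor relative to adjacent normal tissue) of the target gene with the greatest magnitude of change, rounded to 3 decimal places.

Irf1: ΔΔCt = (28.88−21.36) − (23.77−21.11) = 7.52 − 2.66 = 4.86; fold change = 2^-4.86 = 0.034
Gata1: ΔΔCt = (31.36−21.36) − (32.40−21.11) = 10.00 − 11.29 = -1.29; fold change = 2^1.29 = 2.445
Mmp9: ΔΔCt = (32.47−21.36) − (29.64−21.11) = 11.11 − 8.53 = 2.58; fold change = 2^-2.58 = 0.167
Pax11: ΔΔCt = (17.47−21.36) − (22.52−21.11) = -3.89 − 1.41 = -5.30; fold change = 2^5.30 = 39.397
Pax11 has the largest |ΔΔCt| = 5.30.

39.397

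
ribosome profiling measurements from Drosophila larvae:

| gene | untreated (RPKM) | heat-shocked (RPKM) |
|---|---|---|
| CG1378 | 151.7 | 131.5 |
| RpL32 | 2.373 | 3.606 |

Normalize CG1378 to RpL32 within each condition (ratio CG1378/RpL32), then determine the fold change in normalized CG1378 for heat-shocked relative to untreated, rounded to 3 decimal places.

CG1378/RpL32 (untreated) = 151.7 / 2.373 = 63.928
CG1378/RpL32 (heat-shocked) = 131.5 / 3.606 = 36.467
Fold change = 36.467 / 63.928 = 0.5704

0.570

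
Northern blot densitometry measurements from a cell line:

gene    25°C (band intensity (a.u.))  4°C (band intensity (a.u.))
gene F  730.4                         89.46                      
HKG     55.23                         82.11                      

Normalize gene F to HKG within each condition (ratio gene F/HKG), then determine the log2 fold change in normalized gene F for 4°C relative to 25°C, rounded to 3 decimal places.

-3.601

gene F/HKG (25°C) = 730.4 / 55.23 = 13.225
gene F/HKG (4°C) = 89.46 / 82.11 = 1.0895
Fold change = 1.0895 / 13.225 = 0.0824
log2(0.0824) = -3.6015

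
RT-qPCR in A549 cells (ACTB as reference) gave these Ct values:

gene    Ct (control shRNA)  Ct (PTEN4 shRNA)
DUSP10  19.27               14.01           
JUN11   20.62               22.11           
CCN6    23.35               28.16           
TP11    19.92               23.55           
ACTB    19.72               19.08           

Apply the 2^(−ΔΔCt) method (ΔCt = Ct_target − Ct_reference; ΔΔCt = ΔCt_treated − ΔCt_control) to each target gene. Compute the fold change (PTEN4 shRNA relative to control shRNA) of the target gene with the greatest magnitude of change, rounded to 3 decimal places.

0.023

DUSP10: ΔΔCt = (14.01−19.08) − (19.27−19.72) = -5.07 − (-0.45) = -4.62; fold change = 2^4.62 = 24.590
JUN11: ΔΔCt = (22.11−19.08) − (20.62−19.72) = 3.03 − 0.90 = 2.13; fold change = 2^-2.13 = 0.228
CCN6: ΔΔCt = (28.16−19.08) − (23.35−19.72) = 9.08 − 3.63 = 5.45; fold change = 2^-5.45 = 0.023
TP11: ΔΔCt = (23.55−19.08) − (19.92−19.72) = 4.47 − 0.20 = 4.27; fold change = 2^-4.27 = 0.052
CCN6 has the largest |ΔΔCt| = 5.45.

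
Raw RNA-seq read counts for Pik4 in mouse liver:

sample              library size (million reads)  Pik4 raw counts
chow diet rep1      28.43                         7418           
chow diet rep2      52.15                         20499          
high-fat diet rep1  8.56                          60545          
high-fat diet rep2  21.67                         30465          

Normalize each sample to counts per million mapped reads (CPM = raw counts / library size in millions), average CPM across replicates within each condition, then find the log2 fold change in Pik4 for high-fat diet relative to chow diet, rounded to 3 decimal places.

3.697

CPM(chow diet rep1) = 7418 / 28.43 = 260.9216
CPM(chow diet rep2) = 20499 / 52.15 = 393.0777
CPM(high-fat diet rep1) = 60545 / 8.56 = 7073.0140
CPM(high-fat diet rep2) = 30465 / 21.67 = 1405.8606
mean CPM(chow diet) = 326.9996; mean CPM(high-fat diet) = 4239.4373
Fold change = 4239.4373 / 326.9996 = 12.96466
log2(12.96466) = 3.6965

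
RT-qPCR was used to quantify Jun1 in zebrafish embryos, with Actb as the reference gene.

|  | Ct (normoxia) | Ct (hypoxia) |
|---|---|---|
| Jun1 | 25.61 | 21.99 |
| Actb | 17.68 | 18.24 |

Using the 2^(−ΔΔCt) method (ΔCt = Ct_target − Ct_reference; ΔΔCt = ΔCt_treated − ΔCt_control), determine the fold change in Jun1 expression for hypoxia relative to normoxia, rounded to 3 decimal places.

18.126

ΔCt(normoxia) = 25.610 − 17.680 = 7.930
ΔCt(hypoxia) = 21.990 − 18.240 = 3.750
ΔΔCt = 3.750 − 7.930 = -4.180
Fold change = 2^(−(-4.180)) = 2^4.180 = 18.1261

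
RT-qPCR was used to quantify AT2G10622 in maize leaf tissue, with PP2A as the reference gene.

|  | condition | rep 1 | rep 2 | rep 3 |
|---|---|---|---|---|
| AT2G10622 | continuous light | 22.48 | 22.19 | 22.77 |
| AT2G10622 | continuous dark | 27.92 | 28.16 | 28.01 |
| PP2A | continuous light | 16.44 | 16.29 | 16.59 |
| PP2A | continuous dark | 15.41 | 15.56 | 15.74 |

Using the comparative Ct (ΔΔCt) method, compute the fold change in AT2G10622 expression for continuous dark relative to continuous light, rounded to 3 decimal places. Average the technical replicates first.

Mean Ct: AT2G10622 continuous light 22.480; AT2G10622 continuous dark 28.030; PP2A continuous light 16.440; PP2A continuous dark 15.570
ΔCt(continuous light) = 22.480 − 16.440 = 6.040
ΔCt(continuous dark) = 28.030 − 15.570 = 12.460
ΔΔCt = 12.460 − 6.040 = 6.420
Fold change = 2^(−6.420) = 0.0117

0.012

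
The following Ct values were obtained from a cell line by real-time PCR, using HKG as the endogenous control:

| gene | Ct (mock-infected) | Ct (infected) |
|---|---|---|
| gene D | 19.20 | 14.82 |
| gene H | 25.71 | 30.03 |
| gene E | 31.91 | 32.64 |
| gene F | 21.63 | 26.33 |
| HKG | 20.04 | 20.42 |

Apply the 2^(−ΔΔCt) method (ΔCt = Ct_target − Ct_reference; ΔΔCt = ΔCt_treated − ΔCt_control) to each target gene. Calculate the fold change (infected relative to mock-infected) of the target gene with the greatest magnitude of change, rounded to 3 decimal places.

gene D: ΔΔCt = (14.82−20.42) − (19.20−20.04) = -5.60 − (-0.84) = -4.76; fold change = 2^4.76 = 27.096
gene H: ΔΔCt = (30.03−20.42) − (25.71−20.04) = 9.61 − 5.67 = 3.94; fold change = 2^-3.94 = 0.065
gene E: ΔΔCt = (32.64−20.42) − (31.91−20.04) = 12.22 − 11.87 = 0.35; fold change = 2^-0.35 = 0.785
gene F: ΔΔCt = (26.33−20.42) − (21.63−20.04) = 5.91 − 1.59 = 4.32; fold change = 2^-4.32 = 0.050
gene D has the largest |ΔΔCt| = 4.76.

27.096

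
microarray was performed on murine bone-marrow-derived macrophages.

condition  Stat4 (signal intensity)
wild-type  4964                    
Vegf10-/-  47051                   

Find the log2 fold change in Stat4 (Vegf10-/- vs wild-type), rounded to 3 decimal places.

3.245

Fold change = 47051 / 4964 = 9.4784
log2(9.4784) = 3.2447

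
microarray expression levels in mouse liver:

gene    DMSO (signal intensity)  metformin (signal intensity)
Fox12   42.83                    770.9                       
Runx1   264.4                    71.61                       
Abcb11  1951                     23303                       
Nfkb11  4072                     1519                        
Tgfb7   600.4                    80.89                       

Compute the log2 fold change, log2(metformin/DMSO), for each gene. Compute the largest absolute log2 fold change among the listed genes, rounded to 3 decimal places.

log2(770.9/42.83) = 4.170  (Fox12)
log2(71.61/264.4) = -1.884  (Runx1)
log2(23303/1951) = 3.578  (Abcb11)
log2(1519/4072) = -1.423  (Nfkb11)
log2(80.89/600.4) = -2.892  (Tgfb7)
The largest magnitude belongs to Fox12.

4.170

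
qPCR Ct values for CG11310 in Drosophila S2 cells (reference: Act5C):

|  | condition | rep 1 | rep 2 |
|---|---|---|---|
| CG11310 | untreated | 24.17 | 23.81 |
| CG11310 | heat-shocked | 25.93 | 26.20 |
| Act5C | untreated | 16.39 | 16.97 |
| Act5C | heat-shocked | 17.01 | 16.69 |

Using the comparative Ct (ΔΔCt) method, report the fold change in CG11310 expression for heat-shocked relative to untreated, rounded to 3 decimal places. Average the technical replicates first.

Mean Ct: CG11310 untreated 23.990; CG11310 heat-shocked 26.065; Act5C untreated 16.680; Act5C heat-shocked 16.850
ΔCt(untreated) = 23.990 − 16.680 = 7.310
ΔCt(heat-shocked) = 26.065 − 16.850 = 9.215
ΔΔCt = 9.215 − 7.310 = 1.905
Fold change = 2^(−1.905) = 0.2670

0.267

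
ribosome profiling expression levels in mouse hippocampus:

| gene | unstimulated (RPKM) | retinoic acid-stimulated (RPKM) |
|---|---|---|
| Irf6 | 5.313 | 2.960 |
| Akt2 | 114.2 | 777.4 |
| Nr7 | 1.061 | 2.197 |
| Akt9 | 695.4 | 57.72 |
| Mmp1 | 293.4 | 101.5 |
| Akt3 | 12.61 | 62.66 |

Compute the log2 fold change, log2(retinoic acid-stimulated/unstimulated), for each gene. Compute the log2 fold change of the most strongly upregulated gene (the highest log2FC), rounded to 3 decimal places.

log2(2.960/5.313) = -0.844  (Irf6)
log2(777.4/114.2) = 2.767  (Akt2)
log2(2.197/1.061) = 1.050  (Nr7)
log2(57.72/695.4) = -3.591  (Akt9)
log2(101.5/293.4) = -1.531  (Mmp1)
log2(62.66/12.61) = 2.313  (Akt3)
Akt2 is most strongly upregulated.

2.767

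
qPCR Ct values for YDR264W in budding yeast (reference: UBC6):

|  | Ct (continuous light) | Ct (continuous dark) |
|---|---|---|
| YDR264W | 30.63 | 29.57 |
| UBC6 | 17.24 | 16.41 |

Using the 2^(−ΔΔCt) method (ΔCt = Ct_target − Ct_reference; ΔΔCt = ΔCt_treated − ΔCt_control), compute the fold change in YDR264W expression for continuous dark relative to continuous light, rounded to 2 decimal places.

ΔCt(continuous light) = 30.630 − 17.240 = 13.390
ΔCt(continuous dark) = 29.570 − 16.410 = 13.160
ΔΔCt = 13.160 − 13.390 = -0.230
Fold change = 2^(−(-0.230)) = 2^0.230 = 1.173

1.17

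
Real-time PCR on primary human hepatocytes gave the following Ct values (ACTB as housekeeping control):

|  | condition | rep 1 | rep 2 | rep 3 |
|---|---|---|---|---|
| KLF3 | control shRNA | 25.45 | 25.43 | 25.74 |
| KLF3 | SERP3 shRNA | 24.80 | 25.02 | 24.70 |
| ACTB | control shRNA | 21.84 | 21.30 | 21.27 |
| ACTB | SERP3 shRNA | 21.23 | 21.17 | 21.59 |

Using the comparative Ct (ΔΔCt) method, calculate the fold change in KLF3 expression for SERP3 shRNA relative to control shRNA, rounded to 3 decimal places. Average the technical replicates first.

Mean Ct: KLF3 control shRNA 25.540; KLF3 SERP3 shRNA 24.840; ACTB control shRNA 21.470; ACTB SERP3 shRNA 21.330
ΔCt(control shRNA) = 25.540 − 21.470 = 4.070
ΔCt(SERP3 shRNA) = 24.840 − 21.330 = 3.510
ΔΔCt = 3.510 − 4.070 = -0.560
Fold change = 2^(−(-0.560)) = 2^0.560 = 1.4743

1.474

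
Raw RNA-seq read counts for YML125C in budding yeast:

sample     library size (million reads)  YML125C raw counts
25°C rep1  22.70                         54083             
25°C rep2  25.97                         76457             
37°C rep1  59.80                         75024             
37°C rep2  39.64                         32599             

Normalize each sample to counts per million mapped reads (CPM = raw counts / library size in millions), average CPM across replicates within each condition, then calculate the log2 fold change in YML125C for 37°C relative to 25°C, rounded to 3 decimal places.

CPM(25°C rep1) = 54083 / 22.70 = 2382.5110
CPM(25°C rep2) = 76457 / 25.97 = 2944.0508
CPM(37°C rep1) = 75024 / 59.80 = 1254.5819
CPM(37°C rep2) = 32599 / 39.64 = 822.3764
mean CPM(25°C) = 2663.2809; mean CPM(37°C) = 1038.4792
Fold change = 1038.4792 / 2663.2809 = 0.38992
log2(0.38992) = -1.3587

-1.359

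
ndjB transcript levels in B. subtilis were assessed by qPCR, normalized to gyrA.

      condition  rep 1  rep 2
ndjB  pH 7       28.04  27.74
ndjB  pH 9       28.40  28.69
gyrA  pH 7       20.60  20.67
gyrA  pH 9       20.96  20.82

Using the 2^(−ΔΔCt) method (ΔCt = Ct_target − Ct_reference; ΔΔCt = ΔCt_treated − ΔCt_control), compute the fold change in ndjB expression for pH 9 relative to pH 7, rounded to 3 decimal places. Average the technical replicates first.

Mean Ct: ndjB pH 7 27.890; ndjB pH 9 28.545; gyrA pH 7 20.635; gyrA pH 9 20.890
ΔCt(pH 7) = 27.890 − 20.635 = 7.255
ΔCt(pH 9) = 28.545 − 20.890 = 7.655
ΔΔCt = 7.655 − 7.255 = 0.400
Fold change = 2^(−0.400) = 0.7579

0.758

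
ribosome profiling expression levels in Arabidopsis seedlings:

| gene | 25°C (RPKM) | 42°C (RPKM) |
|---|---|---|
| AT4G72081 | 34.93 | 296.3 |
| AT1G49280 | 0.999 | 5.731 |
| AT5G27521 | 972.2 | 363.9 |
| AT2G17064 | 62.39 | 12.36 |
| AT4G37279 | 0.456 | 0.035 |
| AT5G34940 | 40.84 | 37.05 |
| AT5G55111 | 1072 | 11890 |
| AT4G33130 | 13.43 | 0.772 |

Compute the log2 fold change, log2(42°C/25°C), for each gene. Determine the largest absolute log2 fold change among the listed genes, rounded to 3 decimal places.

log2(296.3/34.93) = 3.085  (AT4G72081)
log2(5.731/0.999) = 2.520  (AT1G49280)
log2(363.9/972.2) = -1.418  (AT5G27521)
log2(12.36/62.39) = -2.336  (AT2G17064)
log2(0.035/0.456) = -3.704  (AT4G37279)
log2(37.05/40.84) = -0.141  (AT5G34940)
log2(11890/1072) = 3.471  (AT5G55111)
log2(0.772/13.43) = -4.121  (AT4G33130)
The largest magnitude belongs to AT4G33130.

4.121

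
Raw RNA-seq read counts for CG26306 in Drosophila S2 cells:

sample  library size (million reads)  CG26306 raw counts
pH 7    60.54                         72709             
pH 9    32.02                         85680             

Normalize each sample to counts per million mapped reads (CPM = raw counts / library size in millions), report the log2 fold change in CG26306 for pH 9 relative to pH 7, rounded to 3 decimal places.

1.156

CPM(pH 7) = 72709 / 60.54 = 1201.0076
CPM(pH 9) = 85680 / 32.02 = 2675.8276
Fold change = 2675.8276 / 1201.0076 = 2.22799
log2(2.22799) = 1.1557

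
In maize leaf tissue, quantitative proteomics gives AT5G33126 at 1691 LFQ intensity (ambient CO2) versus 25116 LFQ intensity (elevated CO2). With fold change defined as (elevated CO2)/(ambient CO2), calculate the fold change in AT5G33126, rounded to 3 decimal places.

14.853

Fold change = 25116 / 1691 = 14.8527
AT5G33126 is upregulated.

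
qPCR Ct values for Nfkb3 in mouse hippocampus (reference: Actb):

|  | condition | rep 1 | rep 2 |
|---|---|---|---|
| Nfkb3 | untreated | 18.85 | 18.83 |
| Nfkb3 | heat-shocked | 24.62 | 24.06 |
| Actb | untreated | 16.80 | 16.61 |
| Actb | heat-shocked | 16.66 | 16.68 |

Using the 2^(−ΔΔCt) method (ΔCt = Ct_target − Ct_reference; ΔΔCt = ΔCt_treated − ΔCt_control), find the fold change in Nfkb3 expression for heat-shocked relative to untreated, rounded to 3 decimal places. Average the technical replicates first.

0.022

Mean Ct: Nfkb3 untreated 18.840; Nfkb3 heat-shocked 24.340; Actb untreated 16.705; Actb heat-shocked 16.670
ΔCt(untreated) = 18.840 − 16.705 = 2.135
ΔCt(heat-shocked) = 24.340 − 16.670 = 7.670
ΔΔCt = 7.670 − 2.135 = 5.535
Fold change = 2^(−5.535) = 0.0216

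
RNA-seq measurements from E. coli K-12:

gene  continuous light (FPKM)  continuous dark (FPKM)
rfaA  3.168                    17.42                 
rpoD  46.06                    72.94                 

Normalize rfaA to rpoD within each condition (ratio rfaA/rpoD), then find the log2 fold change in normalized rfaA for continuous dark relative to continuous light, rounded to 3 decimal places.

rfaA/rpoD (continuous light) = 3.168 / 46.06 = 0.06878
rfaA/rpoD (continuous dark) = 17.42 / 72.94 = 0.23883
Fold change = 0.23883 / 0.06878 = 3.4723
log2(3.4723) = 1.7959

1.796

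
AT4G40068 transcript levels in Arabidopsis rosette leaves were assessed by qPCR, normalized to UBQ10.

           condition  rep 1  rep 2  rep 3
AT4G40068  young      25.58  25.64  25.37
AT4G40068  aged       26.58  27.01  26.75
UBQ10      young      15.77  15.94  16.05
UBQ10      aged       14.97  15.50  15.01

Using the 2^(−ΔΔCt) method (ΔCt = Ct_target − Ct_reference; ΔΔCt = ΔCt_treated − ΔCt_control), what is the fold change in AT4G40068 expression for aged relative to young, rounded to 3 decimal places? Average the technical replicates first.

Mean Ct: AT4G40068 young 25.530; AT4G40068 aged 26.780; UBQ10 young 15.920; UBQ10 aged 15.160
ΔCt(young) = 25.530 − 15.920 = 9.610
ΔCt(aged) = 26.780 − 15.160 = 11.620
ΔΔCt = 11.620 − 9.610 = 2.010
Fold change = 2^(−2.010) = 0.2483

0.248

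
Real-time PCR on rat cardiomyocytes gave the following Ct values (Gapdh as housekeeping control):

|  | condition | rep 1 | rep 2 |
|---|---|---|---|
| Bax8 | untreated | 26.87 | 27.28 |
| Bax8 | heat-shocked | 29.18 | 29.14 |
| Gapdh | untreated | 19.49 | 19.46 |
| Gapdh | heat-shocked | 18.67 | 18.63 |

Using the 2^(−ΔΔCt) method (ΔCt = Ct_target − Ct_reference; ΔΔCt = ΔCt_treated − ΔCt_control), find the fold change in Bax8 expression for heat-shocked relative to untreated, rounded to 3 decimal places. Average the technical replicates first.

0.133

Mean Ct: Bax8 untreated 27.075; Bax8 heat-shocked 29.160; Gapdh untreated 19.475; Gapdh heat-shocked 18.650
ΔCt(untreated) = 27.075 − 19.475 = 7.600
ΔCt(heat-shocked) = 29.160 − 18.650 = 10.510
ΔΔCt = 10.510 − 7.600 = 2.910
Fold change = 2^(−2.910) = 0.1330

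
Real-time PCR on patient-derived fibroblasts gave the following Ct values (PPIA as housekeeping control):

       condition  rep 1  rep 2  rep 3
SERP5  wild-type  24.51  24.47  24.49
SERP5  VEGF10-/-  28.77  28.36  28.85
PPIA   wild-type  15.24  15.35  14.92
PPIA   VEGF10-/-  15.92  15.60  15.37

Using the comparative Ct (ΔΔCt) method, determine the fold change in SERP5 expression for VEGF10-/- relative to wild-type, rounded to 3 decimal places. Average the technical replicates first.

0.076

Mean Ct: SERP5 wild-type 24.490; SERP5 VEGF10-/- 28.660; PPIA wild-type 15.170; PPIA VEGF10-/- 15.630
ΔCt(wild-type) = 24.490 − 15.170 = 9.320
ΔCt(VEGF10-/-) = 28.660 − 15.630 = 13.030
ΔΔCt = 13.030 − 9.320 = 3.710
Fold change = 2^(−3.710) = 0.0764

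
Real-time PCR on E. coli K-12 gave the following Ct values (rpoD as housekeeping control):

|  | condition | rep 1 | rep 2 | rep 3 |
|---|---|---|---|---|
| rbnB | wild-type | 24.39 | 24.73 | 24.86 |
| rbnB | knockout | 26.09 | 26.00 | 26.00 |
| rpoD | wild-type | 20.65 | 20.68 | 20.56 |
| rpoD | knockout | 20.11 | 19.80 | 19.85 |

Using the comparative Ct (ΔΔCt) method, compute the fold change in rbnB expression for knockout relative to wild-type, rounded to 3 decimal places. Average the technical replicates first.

Mean Ct: rbnB wild-type 24.660; rbnB knockout 26.030; rpoD wild-type 20.630; rpoD knockout 19.920
ΔCt(wild-type) = 24.660 − 20.630 = 4.030
ΔCt(knockout) = 26.030 − 19.920 = 6.110
ΔΔCt = 6.110 − 4.030 = 2.080
Fold change = 2^(−2.080) = 0.2365

0.237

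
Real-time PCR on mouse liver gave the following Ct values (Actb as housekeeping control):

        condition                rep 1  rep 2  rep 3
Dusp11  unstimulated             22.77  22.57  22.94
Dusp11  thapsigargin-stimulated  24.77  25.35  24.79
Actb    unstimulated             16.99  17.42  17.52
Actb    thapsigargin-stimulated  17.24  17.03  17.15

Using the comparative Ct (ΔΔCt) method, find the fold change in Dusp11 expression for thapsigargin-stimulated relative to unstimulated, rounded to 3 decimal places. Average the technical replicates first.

0.192

Mean Ct: Dusp11 unstimulated 22.760; Dusp11 thapsigargin-stimulated 24.970; Actb unstimulated 17.310; Actb thapsigargin-stimulated 17.140
ΔCt(unstimulated) = 22.760 − 17.310 = 5.450
ΔCt(thapsigargin-stimulated) = 24.970 − 17.140 = 7.830
ΔΔCt = 7.830 − 5.450 = 2.380
Fold change = 2^(−2.380) = 0.1921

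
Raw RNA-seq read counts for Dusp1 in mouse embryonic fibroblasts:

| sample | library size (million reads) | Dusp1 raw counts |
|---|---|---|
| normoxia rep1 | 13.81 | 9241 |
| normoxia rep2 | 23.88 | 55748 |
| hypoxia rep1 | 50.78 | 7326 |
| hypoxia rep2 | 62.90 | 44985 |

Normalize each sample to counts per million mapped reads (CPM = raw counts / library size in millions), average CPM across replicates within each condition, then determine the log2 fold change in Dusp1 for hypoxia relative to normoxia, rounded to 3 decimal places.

CPM(normoxia rep1) = 9241 / 13.81 = 669.1528
CPM(normoxia rep2) = 55748 / 23.88 = 2334.5059
CPM(hypoxia rep1) = 7326 / 50.78 = 144.2694
CPM(hypoxia rep2) = 44985 / 62.90 = 715.1828
mean CPM(normoxia) = 1501.8293; mean CPM(hypoxia) = 429.7261
Fold change = 429.7261 / 1501.8293 = 0.28614
log2(0.28614) = -1.8052

-1.805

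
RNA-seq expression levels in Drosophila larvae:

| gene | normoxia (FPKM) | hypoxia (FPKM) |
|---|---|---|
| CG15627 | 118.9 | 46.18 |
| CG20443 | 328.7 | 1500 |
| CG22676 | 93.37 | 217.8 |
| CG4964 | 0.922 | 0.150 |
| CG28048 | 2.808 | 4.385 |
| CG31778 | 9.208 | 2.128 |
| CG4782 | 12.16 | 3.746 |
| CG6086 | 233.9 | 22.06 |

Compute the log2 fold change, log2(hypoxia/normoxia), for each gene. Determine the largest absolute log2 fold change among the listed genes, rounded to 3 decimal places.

3.406

log2(46.18/118.9) = -1.364  (CG15627)
log2(1500/328.7) = 2.190  (CG20443)
log2(217.8/93.37) = 1.222  (CG22676)
log2(0.150/0.922) = -2.620  (CG4964)
log2(4.385/2.808) = 0.643  (CG28048)
log2(2.128/9.208) = -2.113  (CG31778)
log2(3.746/12.16) = -1.699  (CG4782)
log2(22.06/233.9) = -3.406  (CG6086)
The largest magnitude belongs to CG6086.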